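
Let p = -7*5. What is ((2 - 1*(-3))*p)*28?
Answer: -4900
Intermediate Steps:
p = -35
((2 - 1*(-3))*p)*28 = ((2 - 1*(-3))*(-35))*28 = ((2 + 3)*(-35))*28 = (5*(-35))*28 = -175*28 = -4900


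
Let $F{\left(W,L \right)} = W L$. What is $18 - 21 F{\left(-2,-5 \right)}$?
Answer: $-192$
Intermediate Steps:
$F{\left(W,L \right)} = L W$
$18 - 21 F{\left(-2,-5 \right)} = 18 - 21 \left(\left(-5\right) \left(-2\right)\right) = 18 - 210 = -192$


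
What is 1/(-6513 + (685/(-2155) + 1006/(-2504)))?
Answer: -539612/3514881273 ≈ -0.00015352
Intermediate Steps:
1/(-6513 + (685/(-2155) + 1006/(-2504))) = 1/(-6513 + (685*(-1/2155) + 1006*(-1/2504))) = 1/(-6513 + (-137/431 - 503/1252)) = 1/(-6513 - 388317/539612) = 1/(-3514881273/539612) = -539612/3514881273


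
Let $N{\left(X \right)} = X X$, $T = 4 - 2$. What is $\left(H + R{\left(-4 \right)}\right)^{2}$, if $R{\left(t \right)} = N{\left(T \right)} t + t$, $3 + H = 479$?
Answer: $207936$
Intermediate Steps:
$H = 476$ ($H = -3 + 479 = 476$)
$T = 2$
$N{\left(X \right)} = X^{2}$
$R{\left(t \right)} = 5 t$ ($R{\left(t \right)} = 2^{2} t + t = 4 t + t = 5 t$)
$\left(H + R{\left(-4 \right)}\right)^{2} = \left(476 + 5 \left(-4\right)\right)^{2} = \left(476 - 20\right)^{2} = 456^{2} = 207936$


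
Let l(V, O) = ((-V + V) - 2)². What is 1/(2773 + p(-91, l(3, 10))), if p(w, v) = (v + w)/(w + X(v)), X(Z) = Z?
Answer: 1/2774 ≈ 0.00036049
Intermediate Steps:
l(V, O) = 4 (l(V, O) = (0 - 2)² = (-2)² = 4)
p(w, v) = 1 (p(w, v) = (v + w)/(w + v) = (v + w)/(v + w) = 1)
1/(2773 + p(-91, l(3, 10))) = 1/(2773 + 1) = 1/2774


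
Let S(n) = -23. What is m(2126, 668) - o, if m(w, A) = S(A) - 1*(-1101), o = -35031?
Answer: 36109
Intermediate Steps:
m(w, A) = 1078 (m(w, A) = -23 - 1*(-1101) = -23 + 1101 = 1078)
m(2126, 668) - o = 1078 - 1*(-35031) = 1078 + 35031 = 36109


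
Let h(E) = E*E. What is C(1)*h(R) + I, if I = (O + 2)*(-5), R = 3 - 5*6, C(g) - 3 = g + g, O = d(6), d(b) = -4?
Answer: 3655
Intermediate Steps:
O = -4
C(g) = 3 + 2*g (C(g) = 3 + (g + g) = 3 + 2*g)
R = -27 (R = 3 - 30 = -27)
h(E) = E²
I = 10 (I = (-4 + 2)*(-5) = -2*(-5) = 10)
C(1)*h(R) + I = (3 + 2*1)*(-27)² + 10 = (3 + 2)*729 + 10 = 5*729 + 10 = 3645 + 10 = 3655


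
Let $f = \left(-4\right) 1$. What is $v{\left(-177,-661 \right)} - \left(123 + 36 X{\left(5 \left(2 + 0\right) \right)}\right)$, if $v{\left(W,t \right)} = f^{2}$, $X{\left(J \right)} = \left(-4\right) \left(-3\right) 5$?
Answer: $-2267$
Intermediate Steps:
$X{\left(J \right)} = 60$ ($X{\left(J \right)} = 12 \cdot 5 = 60$)
$f = -4$
$v{\left(W,t \right)} = 16$ ($v{\left(W,t \right)} = \left(-4\right)^{2} = 16$)
$v{\left(-177,-661 \right)} - \left(123 + 36 X{\left(5 \left(2 + 0\right) \right)}\right) = 16 - \left(123 + 36 \cdot 60\right) = 16 - \left(123 + 2160\right) = 16 - 2283 = -2267$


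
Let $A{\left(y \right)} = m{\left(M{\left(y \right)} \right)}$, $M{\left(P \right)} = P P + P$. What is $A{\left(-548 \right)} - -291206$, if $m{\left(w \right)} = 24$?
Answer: $291230$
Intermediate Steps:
$M{\left(P \right)} = P + P^{2}$ ($M{\left(P \right)} = P^{2} + P = P + P^{2}$)
$A{\left(y \right)} = 24$
$A{\left(-548 \right)} - -291206 = 24 - -291206 = 24 + 291206 = 291230$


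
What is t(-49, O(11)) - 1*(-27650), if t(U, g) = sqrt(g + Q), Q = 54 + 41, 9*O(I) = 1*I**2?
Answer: 27650 + 4*sqrt(61)/3 ≈ 27660.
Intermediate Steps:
O(I) = I**2/9 (O(I) = (1*I**2)/9 = I**2/9)
Q = 95
t(U, g) = sqrt(95 + g) (t(U, g) = sqrt(g + 95) = sqrt(95 + g))
t(-49, O(11)) - 1*(-27650) = sqrt(95 + (1/9)*11**2) - 1*(-27650) = sqrt(95 + (1/9)*121) + 27650 = sqrt(95 + 121/9) + 27650 = sqrt(976/9) + 27650 = 4*sqrt(61)/3 + 27650 = 27650 + 4*sqrt(61)/3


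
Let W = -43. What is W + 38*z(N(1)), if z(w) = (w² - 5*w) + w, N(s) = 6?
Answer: 413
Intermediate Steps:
z(w) = w² - 4*w
W + 38*z(N(1)) = -43 + 38*(6*(-4 + 6)) = -43 + 38*(6*2) = -43 + 38*12 = -43 + 456 = 413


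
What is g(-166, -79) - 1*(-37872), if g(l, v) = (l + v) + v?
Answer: 37548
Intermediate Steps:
g(l, v) = l + 2*v
g(-166, -79) - 1*(-37872) = (-166 + 2*(-79)) - 1*(-37872) = (-166 - 158) + 37872 = -324 + 37872 = 37548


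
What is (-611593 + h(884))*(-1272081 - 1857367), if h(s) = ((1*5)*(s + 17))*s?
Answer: -10548827813496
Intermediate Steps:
h(s) = s*(85 + 5*s) (h(s) = (5*(17 + s))*s = (85 + 5*s)*s = s*(85 + 5*s))
(-611593 + h(884))*(-1272081 - 1857367) = (-611593 + 5*884*(17 + 884))*(-1272081 - 1857367) = (-611593 + 5*884*901)*(-3129448) = (-611593 + 3982420)*(-3129448) = 3370827*(-3129448) = -10548827813496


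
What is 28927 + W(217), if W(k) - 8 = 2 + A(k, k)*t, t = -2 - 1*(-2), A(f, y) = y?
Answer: 28937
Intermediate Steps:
t = 0 (t = -2 + 2 = 0)
W(k) = 10 (W(k) = 8 + (2 + k*0) = 8 + (2 + 0) = 8 + 2 = 10)
28927 + W(217) = 28927 + 10 = 28937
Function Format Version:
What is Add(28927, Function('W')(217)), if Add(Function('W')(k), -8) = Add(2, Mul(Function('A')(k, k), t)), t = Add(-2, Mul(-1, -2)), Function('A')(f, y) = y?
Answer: 28937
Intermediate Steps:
t = 0 (t = Add(-2, 2) = 0)
Function('W')(k) = 10 (Function('W')(k) = Add(8, Add(2, Mul(k, 0))) = Add(8, Add(2, 0)) = Add(8, 2) = 10)
Add(28927, Function('W')(217)) = Add(28927, 10) = 28937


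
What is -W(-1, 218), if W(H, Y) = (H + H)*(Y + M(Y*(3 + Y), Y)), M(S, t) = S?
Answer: 96792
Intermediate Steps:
W(H, Y) = 2*H*(Y + Y*(3 + Y)) (W(H, Y) = (H + H)*(Y + Y*(3 + Y)) = (2*H)*(Y + Y*(3 + Y)) = 2*H*(Y + Y*(3 + Y)))
-W(-1, 218) = -2*(-1)*218*(4 + 218) = -2*(-1)*218*222 = -1*(-96792) = 96792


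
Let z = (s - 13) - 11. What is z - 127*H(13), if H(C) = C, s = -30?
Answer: -1705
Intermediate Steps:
z = -54 (z = (-30 - 13) - 11 = -43 - 11 = -54)
z - 127*H(13) = -54 - 127*13 = -54 - 1651 = -1705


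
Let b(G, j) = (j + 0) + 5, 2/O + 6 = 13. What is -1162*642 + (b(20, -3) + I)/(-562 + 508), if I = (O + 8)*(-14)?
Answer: -6714017/9 ≈ -7.4600e+5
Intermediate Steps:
O = 2/7 (O = 2/(-6 + 13) = 2/7 ≈ 0.28571)
b(G, j) = 5 + j (b(G, j) = j + 5 = 5 + j)
I = -116 (I = (2/7 + 8)*(-14) = (58/7)*(-14) = -116)
-1162*642 + (b(20, -3) + I)/(-562 + 508) = -1162*642 + ((5 - 3) - 116)/(-562 + 508) = -746004 + (2 - 116)/(-54) = -746004 - 114*(-1/54) = -746004 + 19/9 = -6714017/9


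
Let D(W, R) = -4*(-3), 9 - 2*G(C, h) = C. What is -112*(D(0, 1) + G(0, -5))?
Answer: -1848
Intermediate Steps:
G(C, h) = 9/2 - C/2
D(W, R) = 12
-112*(D(0, 1) + G(0, -5)) = -112*(12 + (9/2 - ½*0)) = -112*(12 + (9/2 + 0)) = -112*(12 + 9/2) = -112*33/2 = -1848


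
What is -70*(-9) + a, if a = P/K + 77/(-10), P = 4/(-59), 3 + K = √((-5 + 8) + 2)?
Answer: 367187/590 + √5/59 ≈ 622.39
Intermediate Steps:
K = -3 + √5 (K = -3 + √((-5 + 8) + 2) = -3 + √(3 + 2) = -3 + √5 ≈ -0.76393)
P = -4/59 (P = 4*(-1/59) = -4/59 ≈ -0.067797)
a = -77/10 - 4/(59*(-3 + √5)) (a = -4/(59*(-3 + √5)) + 77/(-10) = -4/(59*(-3 + √5)) + 77*(-⅒) = -4/(59*(-3 + √5)) - 77/10 = -77/10 - 4/(59*(-3 + √5)) ≈ -7.6113)
-70*(-9) + a = -70*(-9) + (-4513/590 + √5/59) = 630 + (-4513/590 + √5/59) = 367187/590 + √5/59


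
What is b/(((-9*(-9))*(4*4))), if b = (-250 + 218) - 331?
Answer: -121/432 ≈ -0.28009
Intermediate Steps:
b = -363 (b = -32 - 331 = -363)
b/(((-9*(-9))*(4*4))) = -363/((-9*(-9))*(4*4)) = -363/(81*16) = -363/1296 = -363*1/1296 = -121/432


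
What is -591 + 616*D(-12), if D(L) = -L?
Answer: 6801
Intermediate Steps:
-591 + 616*D(-12) = -591 + 616*(-1*(-12)) = -591 + 616*12 = -591 + 7392 = 6801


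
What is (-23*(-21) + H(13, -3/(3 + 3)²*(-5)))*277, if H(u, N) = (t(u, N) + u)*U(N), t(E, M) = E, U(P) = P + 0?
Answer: 820751/6 ≈ 1.3679e+5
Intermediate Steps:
U(P) = P
H(u, N) = 2*N*u (H(u, N) = (u + u)*N = (2*u)*N = 2*N*u)
(-23*(-21) + H(13, -3/(3 + 3)²*(-5)))*277 = (-23*(-21) + 2*(-3/(3 + 3)²*(-5))*13)*277 = (483 + 2*(-3/(6²)*(-5))*13)*277 = (483 + 2*(-3/36*(-5))*13)*277 = (483 + 2*(-3*1/36*(-5))*13)*277 = (483 + 2*(-1/12*(-5))*13)*277 = (483 + 2*(5/12)*13)*277 = (483 + 65/6)*277 = (2963/6)*277 = 820751/6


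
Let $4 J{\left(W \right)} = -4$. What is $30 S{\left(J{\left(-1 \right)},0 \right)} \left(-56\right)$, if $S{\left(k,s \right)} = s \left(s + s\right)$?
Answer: $0$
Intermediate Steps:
$J{\left(W \right)} = -1$ ($J{\left(W \right)} = \frac{1}{4} \left(-4\right) = -1$)
$S{\left(k,s \right)} = 2 s^{2}$ ($S{\left(k,s \right)} = s 2 s = 2 s^{2}$)
$30 S{\left(J{\left(-1 \right)},0 \right)} \left(-56\right) = 30 \cdot 2 \cdot 0^{2} \left(-56\right) = 30 \cdot 2 \cdot 0 \left(-56\right) = 30 \cdot 0 \left(-56\right) = 0 \left(-56\right) = 0$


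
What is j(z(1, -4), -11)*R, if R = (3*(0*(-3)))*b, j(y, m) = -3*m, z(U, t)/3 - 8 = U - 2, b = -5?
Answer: 0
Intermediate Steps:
z(U, t) = 18 + 3*U (z(U, t) = 24 + 3*(U - 2) = 24 + 3*(-2 + U) = 24 + (-6 + 3*U) = 18 + 3*U)
R = 0 (R = (3*(0*(-3)))*(-5) = (3*0)*(-5) = 0*(-5) = 0)
j(z(1, -4), -11)*R = -3*(-11)*0 = 33*0 = 0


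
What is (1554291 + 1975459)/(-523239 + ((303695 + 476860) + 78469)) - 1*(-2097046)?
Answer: 140832024172/67157 ≈ 2.0971e+6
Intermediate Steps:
(1554291 + 1975459)/(-523239 + ((303695 + 476860) + 78469)) - 1*(-2097046) = 3529750/(-523239 + (780555 + 78469)) + 2097046 = 3529750/(-523239 + 859024) + 2097046 = 3529750/335785 + 2097046 = 3529750*(1/335785) + 2097046 = 705950/67157 + 2097046 = 140832024172/67157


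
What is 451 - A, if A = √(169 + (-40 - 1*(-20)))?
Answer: 451 - √149 ≈ 438.79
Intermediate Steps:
A = √149 (A = √(169 + (-40 + 20)) = √(169 - 20) = √149 ≈ 12.207)
451 - A = 451 - √149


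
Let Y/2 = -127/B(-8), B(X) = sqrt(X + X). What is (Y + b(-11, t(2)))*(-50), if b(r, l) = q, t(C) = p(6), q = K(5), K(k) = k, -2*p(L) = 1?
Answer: -250 - 3175*I ≈ -250.0 - 3175.0*I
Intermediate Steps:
p(L) = -1/2 (p(L) = -1/2*1 = -1/2)
q = 5
t(C) = -1/2
b(r, l) = 5
B(X) = sqrt(2)*sqrt(X) (B(X) = sqrt(2*X) = sqrt(2)*sqrt(X))
Y = 127*I/2 (Y = 2*(-127*(-I/4)) = 2*(-(-127)*I/4) = 2*(127*I/4) = 127*I/2 ≈ 63.5*I)
(Y + b(-11, t(2)))*(-50) = (127*I/2 + 5)*(-50) = (5 + 127*I/2)*(-50) = -250 - 3175*I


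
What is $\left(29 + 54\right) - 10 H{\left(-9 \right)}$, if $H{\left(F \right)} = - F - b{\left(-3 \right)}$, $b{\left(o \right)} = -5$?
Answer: $-57$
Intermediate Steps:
$H{\left(F \right)} = 5 - F$ ($H{\left(F \right)} = - F - -5 = - F + 5 = 5 - F$)
$\left(29 + 54\right) - 10 H{\left(-9 \right)} = \left(29 + 54\right) - 10 \left(5 - -9\right) = 83 - 10 \left(5 + 9\right) = 83 - 140 = -57$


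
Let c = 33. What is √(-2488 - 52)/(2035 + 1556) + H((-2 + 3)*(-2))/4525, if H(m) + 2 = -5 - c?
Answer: -8/905 + 2*I*√635/3591 ≈ -0.0088398 + 0.014035*I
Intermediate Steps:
H(m) = -40 (H(m) = -2 + (-5 - 1*33) = -2 + (-5 - 33) = -2 - 38 = -40)
√(-2488 - 52)/(2035 + 1556) + H((-2 + 3)*(-2))/4525 = √(-2488 - 52)/(2035 + 1556) - 40/4525 = √(-2540)/3591 - 40*1/4525 = (2*I*√635)*(1/3591) - 8/905 = 2*I*√635/3591 - 8/905 = -8/905 + 2*I*√635/3591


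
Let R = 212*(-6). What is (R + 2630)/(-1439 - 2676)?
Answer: -1358/4115 ≈ -0.33001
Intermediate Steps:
R = -1272
(R + 2630)/(-1439 - 2676) = (-1272 + 2630)/(-1439 - 2676) = 1358/(-4115) = 1358*(-1/4115) = -1358/4115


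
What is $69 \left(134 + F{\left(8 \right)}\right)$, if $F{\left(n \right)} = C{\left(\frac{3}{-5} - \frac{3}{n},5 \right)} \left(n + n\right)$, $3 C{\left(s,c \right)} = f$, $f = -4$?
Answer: $7774$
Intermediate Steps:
$C{\left(s,c \right)} = - \frac{4}{3}$ ($C{\left(s,c \right)} = \frac{1}{3} \left(-4\right) = - \frac{4}{3}$)
$F{\left(n \right)} = - \frac{8 n}{3}$ ($F{\left(n \right)} = - \frac{4 \left(n + n\right)}{3} = - \frac{4 \cdot 2 n}{3} = - \frac{8 n}{3}$)
$69 \left(134 + F{\left(8 \right)}\right) = 69 \left(134 - \frac{64}{3}\right) = 69 \cdot \frac{338}{3} = 7774$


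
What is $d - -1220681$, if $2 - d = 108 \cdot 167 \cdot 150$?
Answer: $-1484717$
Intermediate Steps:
$d = -2705398$ ($d = 2 - 108 \cdot 167 \cdot 150 = 2 - 18036 \cdot 150 = 2 - 2705400 = -2705398$)
$d - -1220681 = -2705398 - -1220681 = -2705398 + 1220681 = -1484717$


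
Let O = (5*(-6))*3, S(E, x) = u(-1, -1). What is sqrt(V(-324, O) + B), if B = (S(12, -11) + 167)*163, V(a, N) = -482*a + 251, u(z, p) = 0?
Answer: 2*sqrt(45910) ≈ 428.53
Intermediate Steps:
S(E, x) = 0
O = -90 (O = -30*3 = -90)
V(a, N) = 251 - 482*a
B = 27221 (B = (0 + 167)*163 = 167*163 = 27221)
sqrt(V(-324, O) + B) = sqrt((251 - 482*(-324)) + 27221) = sqrt((251 + 156168) + 27221) = sqrt(156419 + 27221) = sqrt(183640) = 2*sqrt(45910)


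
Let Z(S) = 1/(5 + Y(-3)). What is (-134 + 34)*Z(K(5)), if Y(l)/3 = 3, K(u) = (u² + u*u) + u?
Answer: -50/7 ≈ -7.1429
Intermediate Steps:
K(u) = u + 2*u² (K(u) = (u² + u²) + u = 2*u² + u = u + 2*u²)
Y(l) = 9 (Y(l) = 3*3 = 9)
Z(S) = 1/14 (Z(S) = 1/(5 + 9) = 1/14)
(-134 + 34)*Z(K(5)) = (-134 + 34)*(1/14) = -100*1/14 = -50/7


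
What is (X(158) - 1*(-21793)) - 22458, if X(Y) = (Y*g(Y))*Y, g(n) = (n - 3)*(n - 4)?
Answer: 595890015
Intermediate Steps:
g(n) = (-4 + n)*(-3 + n) (g(n) = (-3 + n)*(-4 + n) = (-4 + n)*(-3 + n))
X(Y) = Y**2*(12 + Y**2 - 7*Y) (X(Y) = (Y*(12 + Y**2 - 7*Y))*Y = Y**2*(12 + Y**2 - 7*Y))
(X(158) - 1*(-21793)) - 22458 = (158**2*(12 + 158**2 - 7*158) - 1*(-21793)) - 22458 = (24964*(12 + 24964 - 1106) + 21793) - 22458 = (24964*23870 + 21793) - 22458 = (595890680 + 21793) - 22458 = 595912473 - 22458 = 595890015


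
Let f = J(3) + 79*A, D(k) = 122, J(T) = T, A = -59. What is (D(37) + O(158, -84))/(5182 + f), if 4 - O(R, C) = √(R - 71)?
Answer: 63/262 - √87/524 ≈ 0.22266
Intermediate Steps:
O(R, C) = 4 - √(-71 + R) (O(R, C) = 4 - √(R - 71) = 4 - √(-71 + R))
f = -4658 (f = 3 + 79*(-59) = 3 - 4661 = -4658)
(D(37) + O(158, -84))/(5182 + f) = (122 + (4 - √(-71 + 158)))/(5182 - 4658) = (122 + (4 - √87))/524 = (126 - √87)*(1/524) = 63/262 - √87/524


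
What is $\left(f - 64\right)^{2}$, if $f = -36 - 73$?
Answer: $29929$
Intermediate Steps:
$f = -109$ ($f = -36 - 73 = -109$)
$\left(f - 64\right)^{2} = \left(-109 - 64\right)^{2} = \left(-173\right)^{2} = 29929$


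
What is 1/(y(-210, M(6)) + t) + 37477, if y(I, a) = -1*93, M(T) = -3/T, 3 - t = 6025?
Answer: 229171854/6115 ≈ 37477.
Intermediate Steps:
t = -6022 (t = 3 - 1*6025 = 3 - 6025 = -6022)
y(I, a) = -93
1/(y(-210, M(6)) + t) + 37477 = 1/(-93 - 6022) + 37477 = 1/(-6115) + 37477 = -1/6115 + 37477 = 229171854/6115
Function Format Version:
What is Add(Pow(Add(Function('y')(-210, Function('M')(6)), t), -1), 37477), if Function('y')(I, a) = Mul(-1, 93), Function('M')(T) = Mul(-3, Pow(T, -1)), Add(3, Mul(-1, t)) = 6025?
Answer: Rational(229171854, 6115) ≈ 37477.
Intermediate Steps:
t = -6022 (t = Add(3, Mul(-1, 6025)) = Add(3, -6025) = -6022)
Function('y')(I, a) = -93
Add(Pow(Add(Function('y')(-210, Function('M')(6)), t), -1), 37477) = Add(Pow(Add(-93, -6022), -1), 37477) = Add(Pow(-6115, -1), 37477) = Add(Rational(-1, 6115), 37477) = Rational(229171854, 6115)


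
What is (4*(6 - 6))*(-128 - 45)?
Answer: 0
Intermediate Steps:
(4*(6 - 6))*(-128 - 45) = (4*0)*(-173) = 0*(-173) = 0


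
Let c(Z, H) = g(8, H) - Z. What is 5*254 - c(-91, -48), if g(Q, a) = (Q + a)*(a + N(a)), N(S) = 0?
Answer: -741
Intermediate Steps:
g(Q, a) = a*(Q + a) (g(Q, a) = (Q + a)*(a + 0) = (Q + a)*a = a*(Q + a))
c(Z, H) = -Z + H*(8 + H) (c(Z, H) = H*(8 + H) - Z = -Z + H*(8 + H))
5*254 - c(-91, -48) = 5*254 - ((-48)² - 1*(-91) + 8*(-48)) = 1270 - (2304 + 91 - 384) = 1270 - 1*2011 = 1270 - 2011 = -741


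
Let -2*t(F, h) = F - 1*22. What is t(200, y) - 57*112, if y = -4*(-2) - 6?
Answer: -6473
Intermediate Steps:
y = 2 (y = 8 - 6 = 2)
t(F, h) = 11 - F/2 (t(F, h) = -(F - 1*22)/2 = -(F - 22)/2 = -(-22 + F)/2 = 11 - F/2)
t(200, y) - 57*112 = (11 - ½*200) - 57*112 = (11 - 100) - 1*6384 = -89 - 6384 = -6473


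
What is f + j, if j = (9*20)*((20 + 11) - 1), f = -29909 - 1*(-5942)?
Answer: -18567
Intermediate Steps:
f = -23967 (f = -29909 + 5942 = -23967)
j = 5400 (j = 180*(31 - 1) = 180*30 = 5400)
f + j = -23967 + 5400 = -18567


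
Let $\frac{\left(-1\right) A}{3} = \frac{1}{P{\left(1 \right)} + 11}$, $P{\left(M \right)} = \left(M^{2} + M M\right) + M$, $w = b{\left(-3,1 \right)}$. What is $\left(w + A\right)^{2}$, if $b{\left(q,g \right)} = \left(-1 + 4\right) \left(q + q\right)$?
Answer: $\frac{65025}{196} \approx 331.76$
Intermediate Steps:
$b{\left(q,g \right)} = 6 q$ ($b{\left(q,g \right)} = 3 \cdot 2 q = 6 q$)
$w = -18$ ($w = 6 \left(-3\right) = -18$)
$P{\left(M \right)} = M + 2 M^{2}$ ($P{\left(M \right)} = \left(M^{2} + M^{2}\right) + M = 2 M^{2} + M = M + 2 M^{2}$)
$A = - \frac{3}{14}$ ($A = - \frac{3}{1 \left(1 + 2 \cdot 1\right) + 11} = - \frac{3}{1 \left(1 + 2\right) + 11} = - \frac{3}{1 \cdot 3 + 11} = - \frac{3}{3 + 11} = - \frac{3}{14} \approx -0.21429$)
$\left(w + A\right)^{2} = \left(-18 - \frac{3}{14}\right)^{2} = \left(- \frac{255}{14}\right)^{2} = \frac{65025}{196}$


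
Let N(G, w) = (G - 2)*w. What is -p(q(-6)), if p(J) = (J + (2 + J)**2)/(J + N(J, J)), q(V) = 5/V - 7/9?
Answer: 473/1363 ≈ 0.34703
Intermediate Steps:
N(G, w) = w*(-2 + G) (N(G, w) = (-2 + G)*w = w*(-2 + G))
q(V) = -7/9 + 5/V (q(V) = 5/V - 7*1/9 = 5/V - 7/9 = -7/9 + 5/V)
p(J) = (J + (2 + J)**2)/(J + J*(-2 + J))
-p(q(-6)) = -((-7/9 + 5/(-6)) + (2 + (-7/9 + 5/(-6)))**2)/((-7/9 + 5/(-6))*(-1 + (-7/9 + 5/(-6)))) = -((-7/9 + 5*(-1/6)) + (2 + (-7/9 + 5*(-1/6)))**2)/((-7/9 + 5*(-1/6))*(-1 + (-7/9 + 5*(-1/6)))) = -((-7/9 - 5/6) + (2 + (-7/9 - 5/6))**2)/((-7/9 - 5/6)*(-1 + (-7/9 - 5/6))) = -(-29/18 + (2 - 29/18)**2)/((-29/18)*(-1 - 29/18)) = -(-18)*(-29/18 + (7/18)**2)/(29*(-47/18)) = -(-18)*(-18)*(-29/18 + 49/324)/(29*47) = -(-18)*(-18)*(-473)/(29*47*324) = -1*(-473/1363) = 473/1363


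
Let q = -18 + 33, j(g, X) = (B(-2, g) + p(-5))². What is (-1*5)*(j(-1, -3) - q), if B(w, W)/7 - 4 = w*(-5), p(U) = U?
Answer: -43170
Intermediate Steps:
B(w, W) = 28 - 35*w (B(w, W) = 28 + 7*(w*(-5)) = 28 + 7*(-5*w) = 28 - 35*w)
j(g, X) = 8649 (j(g, X) = ((28 - 35*(-2)) - 5)² = ((28 + 70) - 5)² = (98 - 5)² = 93² = 8649)
q = 15
(-1*5)*(j(-1, -3) - q) = (-1*5)*(8649 - 1*15) = -5*(8649 - 15) = -5*8634 = -43170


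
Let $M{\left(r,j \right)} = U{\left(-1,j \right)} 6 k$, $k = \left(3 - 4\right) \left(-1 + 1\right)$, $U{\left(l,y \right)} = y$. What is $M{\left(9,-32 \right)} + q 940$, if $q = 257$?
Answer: $241580$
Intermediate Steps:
$k = 0$ ($k = \left(-1\right) 0 = 0$)
$M{\left(r,j \right)} = 0$ ($M{\left(r,j \right)} = j 6 \cdot 0 = 6 j 0 = 0$)
$M{\left(9,-32 \right)} + q 940 = 0 + 257 \cdot 940 = 0 + 241580 = 241580$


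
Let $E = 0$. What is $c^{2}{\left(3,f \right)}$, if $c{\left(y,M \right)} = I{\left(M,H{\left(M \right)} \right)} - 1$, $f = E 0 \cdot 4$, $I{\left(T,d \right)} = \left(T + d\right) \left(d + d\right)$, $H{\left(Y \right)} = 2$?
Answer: $49$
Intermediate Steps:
$I{\left(T,d \right)} = 2 d \left(T + d\right)$ ($I{\left(T,d \right)} = \left(T + d\right) 2 d = 2 d \left(T + d\right)$)
$f = 0$ ($f = 0 \cdot 0 \cdot 4 = 0 \cdot 4 = 0$)
$c{\left(y,M \right)} = 7 + 4 M$ ($c{\left(y,M \right)} = 2 \cdot 2 \left(M + 2\right) - 1 = 2 \cdot 2 \left(2 + M\right) - 1 = \left(8 + 4 M\right) - 1 = 7 + 4 M$)
$c^{2}{\left(3,f \right)} = \left(7 + 4 \cdot 0\right)^{2} = \left(7 + 0\right)^{2} = 7^{2} = 49$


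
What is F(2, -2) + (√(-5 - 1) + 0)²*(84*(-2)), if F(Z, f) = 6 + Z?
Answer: 1016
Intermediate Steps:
F(2, -2) + (√(-5 - 1) + 0)²*(84*(-2)) = (6 + 2) + (√(-5 - 1) + 0)²*(84*(-2)) = 8 + (√(-6) + 0)²*(-168) = 8 + (I*√6 + 0)²*(-168) = 8 + (I*√6)²*(-168) = 8 - 6*(-168) = 8 + 1008 = 1016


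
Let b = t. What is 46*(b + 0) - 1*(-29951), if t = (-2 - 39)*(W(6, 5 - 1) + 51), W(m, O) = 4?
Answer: -73779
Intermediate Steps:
t = -2255 (t = (-2 - 39)*(4 + 51) = -41*55 = -2255)
b = -2255
46*(b + 0) - 1*(-29951) = 46*(-2255 + 0) - 1*(-29951) = 46*(-2255) + 29951 = -103730 + 29951 = -73779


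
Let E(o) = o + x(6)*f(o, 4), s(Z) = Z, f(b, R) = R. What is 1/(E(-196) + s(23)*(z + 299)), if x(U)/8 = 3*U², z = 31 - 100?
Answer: 1/8550 ≈ 0.00011696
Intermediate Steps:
z = -69
x(U) = 24*U² (x(U) = 8*(3*U²) = 24*U²)
E(o) = 3456 + o (E(o) = o + (24*6²)*4 = o + (24*36)*4 = o + 864*4 = o + 3456 = 3456 + o)
1/(E(-196) + s(23)*(z + 299)) = 1/((3456 - 196) + 23*(-69 + 299)) = 1/(3260 + 23*230) = 1/(3260 + 5290) = 1/8550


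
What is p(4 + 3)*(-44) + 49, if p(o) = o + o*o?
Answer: -2415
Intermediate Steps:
p(o) = o + o²
p(4 + 3)*(-44) + 49 = ((4 + 3)*(1 + (4 + 3)))*(-44) + 49 = (7*(1 + 7))*(-44) + 49 = (7*8)*(-44) + 49 = 56*(-44) + 49 = -2464 + 49 = -2415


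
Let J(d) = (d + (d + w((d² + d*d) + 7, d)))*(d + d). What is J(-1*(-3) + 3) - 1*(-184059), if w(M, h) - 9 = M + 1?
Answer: 185271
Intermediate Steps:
w(M, h) = 10 + M (w(M, h) = 9 + (M + 1) = 9 + (1 + M) = 10 + M)
J(d) = 2*d*(17 + 2*d + 2*d²) (J(d) = (d + (d + (10 + ((d² + d*d) + 7))))*(d + d) = (d + (d + (10 + ((d² + d²) + 7))))*(2*d) = (d + (d + (10 + (2*d² + 7))))*(2*d) = (d + (d + (10 + (7 + 2*d²))))*(2*d) = (d + (d + (17 + 2*d²)))*(2*d) = (d + (17 + d + 2*d²))*(2*d) = (17 + 2*d + 2*d²)*(2*d) = 2*d*(17 + 2*d + 2*d²))
J(-1*(-3) + 3) - 1*(-184059) = 2*(-1*(-3) + 3)*(17 + 2*(-1*(-3) + 3) + 2*(-1*(-3) + 3)²) - 1*(-184059) = 2*(3 + 3)*(17 + 2*(3 + 3) + 2*(3 + 3)²) + 184059 = 2*6*(17 + 2*6 + 2*6²) + 184059 = 2*6*(17 + 12 + 2*36) + 184059 = 2*6*(17 + 12 + 72) + 184059 = 2*6*101 + 184059 = 1212 + 184059 = 185271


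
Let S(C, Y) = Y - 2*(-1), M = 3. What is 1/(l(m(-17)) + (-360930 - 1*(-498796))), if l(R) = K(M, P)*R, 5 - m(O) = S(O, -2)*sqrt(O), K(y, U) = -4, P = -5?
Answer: 1/137846 ≈ 7.2545e-6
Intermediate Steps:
S(C, Y) = 2 + Y (S(C, Y) = Y + 2 = 2 + Y)
m(O) = 5 (m(O) = 5 - (2 - 2)*sqrt(O) = 5 - 0*sqrt(O) = 5 - 1*0 = 5 + 0 = 5)
l(R) = -4*R
1/(l(m(-17)) + (-360930 - 1*(-498796))) = 1/(-4*5 + (-360930 - 1*(-498796))) = 1/(-20 + (-360930 + 498796)) = 1/(-20 + 137866) = 1/137846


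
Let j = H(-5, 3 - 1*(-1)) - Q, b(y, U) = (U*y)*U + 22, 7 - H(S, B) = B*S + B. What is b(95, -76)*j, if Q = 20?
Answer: 1646226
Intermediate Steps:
H(S, B) = 7 - B - B*S (H(S, B) = 7 - (B*S + B) = 7 - (B + B*S) = 7 + (-B - B*S) = 7 - B - B*S)
b(y, U) = 22 + y*U² (b(y, U) = y*U² + 22 = 22 + y*U²)
j = 3 (j = (7 - (3 - 1*(-1)) - 1*(3 - 1*(-1))*(-5)) - 1*20 = (7 - (3 + 1) - 1*(3 + 1)*(-5)) - 20 = (7 - 1*4 - 1*4*(-5)) - 20 = (7 - 4 + 20) - 20 = 23 - 20 = 3)
b(95, -76)*j = (22 + 95*(-76)²)*3 = (22 + 95*5776)*3 = (22 + 548720)*3 = 548742*3 = 1646226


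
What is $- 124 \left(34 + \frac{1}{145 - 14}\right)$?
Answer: $- \frac{552420}{131} \approx -4216.9$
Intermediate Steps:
$- 124 \left(34 + \frac{1}{145 - 14}\right) = - 124 \left(34 + \frac{1}{131}\right) = \left(-124\right) \frac{4455}{131} = - \frac{552420}{131}$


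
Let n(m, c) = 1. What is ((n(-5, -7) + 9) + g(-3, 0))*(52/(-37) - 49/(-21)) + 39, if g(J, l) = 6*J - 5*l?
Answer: 3505/111 ≈ 31.577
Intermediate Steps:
g(J, l) = -5*l + 6*J
((n(-5, -7) + 9) + g(-3, 0))*(52/(-37) - 49/(-21)) + 39 = ((1 + 9) + (-5*0 + 6*(-3)))*(52/(-37) - 49/(-21)) + 39 = (10 + (0 - 18))*(52*(-1/37) - 49*(-1/21)) + 39 = (10 - 18)*(-52/37 + 7/3) + 39 = -8*103/111 + 39 = -824/111 + 39 = 3505/111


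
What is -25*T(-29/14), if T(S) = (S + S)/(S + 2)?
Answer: -1450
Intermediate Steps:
T(S) = 2*S/(2 + S) (T(S) = (2*S)/(2 + S) = 2*S/(2 + S))
-25*T(-29/14) = -50*(-29/14)/(2 - 29/14) = -50*(-29*1/14)/(2 - 29*1/14) = -50*(-29)/(14*(2 - 29/14)) = -50*(-29)/(14*(-1/14)) = -50*(-29)*(-14)/14 = -25*58 = -1450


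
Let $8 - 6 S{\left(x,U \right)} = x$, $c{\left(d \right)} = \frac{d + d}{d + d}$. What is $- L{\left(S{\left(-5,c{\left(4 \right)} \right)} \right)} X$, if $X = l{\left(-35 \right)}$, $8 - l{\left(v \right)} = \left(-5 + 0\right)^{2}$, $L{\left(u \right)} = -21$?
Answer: $-357$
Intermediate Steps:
$c{\left(d \right)} = 1$ ($c{\left(d \right)} = \frac{2 d}{2 d} = 2 d \frac{1}{2 d} = 1$)
$S{\left(x,U \right)} = \frac{4}{3} - \frac{x}{6}$
$l{\left(v \right)} = -17$ ($l{\left(v \right)} = 8 - \left(-5 + 0\right)^{2} = 8 - \left(-5\right)^{2} = 8 - 25 = -17$)
$X = -17$
$- L{\left(S{\left(-5,c{\left(4 \right)} \right)} \right)} X = \left(-1\right) \left(-21\right) \left(-17\right) = 21 \left(-17\right) = -357$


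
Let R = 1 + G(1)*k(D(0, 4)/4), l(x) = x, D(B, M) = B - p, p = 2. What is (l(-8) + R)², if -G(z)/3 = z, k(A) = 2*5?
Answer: 1369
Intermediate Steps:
D(B, M) = -2 + B (D(B, M) = B - 1*2 = B - 2 = -2 + B)
k(A) = 10
G(z) = -3*z
R = -29 (R = 1 - 3*1*10 = 1 - 3*10 = 1 - 30 = -29)
(l(-8) + R)² = (-8 - 29)² = (-37)² = 1369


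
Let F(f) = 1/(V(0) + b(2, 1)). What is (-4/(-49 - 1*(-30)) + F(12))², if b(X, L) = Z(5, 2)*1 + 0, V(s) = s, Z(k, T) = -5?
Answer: 1/9025 ≈ 0.00011080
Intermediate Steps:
b(X, L) = -5 (b(X, L) = -5*1 + 0 = -5 + 0 = -5)
F(f) = -⅕ (F(f) = 1/(0 - 5) = 1/(-5) = -⅕)
(-4/(-49 - 1*(-30)) + F(12))² = (-4/(-49 - 1*(-30)) - ⅕)² = (-4/(-49 + 30) - ⅕)² = (-4/(-19) - ⅕)² = (-4*(-1/19) - ⅕)² = (4/19 - ⅕)² = (1/95)² = 1/9025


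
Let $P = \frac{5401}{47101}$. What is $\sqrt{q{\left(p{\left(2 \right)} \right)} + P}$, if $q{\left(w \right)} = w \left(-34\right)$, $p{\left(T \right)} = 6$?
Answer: $\frac{i \sqrt{452320464503}}{47101} \approx 14.279 i$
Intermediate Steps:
$q{\left(w \right)} = - 34 w$
$P = \frac{5401}{47101}$ ($P = 5401 \cdot \frac{1}{47101} = \frac{5401}{47101} \approx 0.11467$)
$\sqrt{q{\left(p{\left(2 \right)} \right)} + P} = \sqrt{\left(-34\right) 6 + \frac{5401}{47101}} = \sqrt{-204 + \frac{5401}{47101}} = \sqrt{- \frac{9603203}{47101}} = \frac{i \sqrt{452320464503}}{47101}$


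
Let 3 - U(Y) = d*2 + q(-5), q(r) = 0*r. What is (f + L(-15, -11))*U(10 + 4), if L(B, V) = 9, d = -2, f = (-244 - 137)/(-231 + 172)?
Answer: 6384/59 ≈ 108.20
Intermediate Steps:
f = 381/59 (f = -381/(-59) = -381*(-1/59) = 381/59 ≈ 6.4576)
q(r) = 0
U(Y) = 7 (U(Y) = 3 - (-2*2 + 0) = 3 - (-4 + 0) = 3 - 1*(-4) = 3 + 4 = 7)
(f + L(-15, -11))*U(10 + 4) = (381/59 + 9)*7 = (912/59)*7 = 6384/59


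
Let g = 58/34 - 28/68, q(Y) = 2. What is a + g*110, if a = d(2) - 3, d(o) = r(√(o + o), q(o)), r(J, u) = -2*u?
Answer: 2301/17 ≈ 135.35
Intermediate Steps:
g = 22/17 (g = 58*(1/34) - 28*1/68 = 29/17 - 7/17 = 22/17 ≈ 1.2941)
d(o) = -4 (d(o) = -2*2 = -4)
a = -7 (a = -4 - 3 = -7)
a + g*110 = -7 + (22/17)*110 = -7 + 2420/17 = 2301/17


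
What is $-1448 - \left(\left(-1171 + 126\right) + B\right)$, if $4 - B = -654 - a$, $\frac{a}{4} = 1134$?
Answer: $-5597$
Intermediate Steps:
$a = 4536$ ($a = 4 \cdot 1134 = 4536$)
$B = 5194$ ($B = 4 - \left(-654 - 4536\right) = 4 - -5190 = 4 + 5190 = 5194$)
$-1448 - \left(\left(-1171 + 126\right) + B\right) = -1448 - \left(\left(-1171 + 126\right) + 5194\right) = -1448 - \left(-1045 + 5194\right) = -1448 - 4149 = -5597$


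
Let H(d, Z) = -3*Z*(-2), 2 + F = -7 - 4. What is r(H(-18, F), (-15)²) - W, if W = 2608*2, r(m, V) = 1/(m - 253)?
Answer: -1726497/331 ≈ -5216.0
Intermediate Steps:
F = -13 (F = -2 + (-7 - 4) = -2 - 11 = -13)
H(d, Z) = 6*Z
r(m, V) = 1/(-253 + m)
W = 5216
r(H(-18, F), (-15)²) - W = 1/(-253 + 6*(-13)) - 1*5216 = 1/(-253 - 78) - 5216 = 1/(-331) - 5216 = -1/331 - 5216 = -1726497/331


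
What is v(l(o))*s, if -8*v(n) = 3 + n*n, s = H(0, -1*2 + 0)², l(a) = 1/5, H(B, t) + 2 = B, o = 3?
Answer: -38/25 ≈ -1.5200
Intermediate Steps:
H(B, t) = -2 + B
l(a) = ⅕
s = 4 (s = (-2 + 0)² = (-2)² = 4)
v(n) = -3/8 - n²/8 (v(n) = -(3 + n*n)/8 = -(3 + n²)/8 = -3/8 - n²/8)
v(l(o))*s = (-3/8 - (⅕)²/8)*4 = (-3/8 - ⅛*1/25)*4 = (-3/8 - 1/200)*4 = -19/50*4 = -38/25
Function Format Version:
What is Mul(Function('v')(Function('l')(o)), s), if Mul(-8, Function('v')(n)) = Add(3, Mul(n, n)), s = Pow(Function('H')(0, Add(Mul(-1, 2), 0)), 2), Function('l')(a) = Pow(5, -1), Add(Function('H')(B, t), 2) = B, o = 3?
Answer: Rational(-38, 25) ≈ -1.5200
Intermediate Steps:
Function('H')(B, t) = Add(-2, B)
Function('l')(a) = Rational(1, 5)
s = 4 (s = Pow(Add(-2, 0), 2) = Pow(-2, 2) = 4)
Function('v')(n) = Add(Rational(-3, 8), Mul(Rational(-1, 8), Pow(n, 2))) (Function('v')(n) = Mul(Rational(-1, 8), Add(3, Mul(n, n))) = Mul(Rational(-1, 8), Add(3, Pow(n, 2))) = Add(Rational(-3, 8), Mul(Rational(-1, 8), Pow(n, 2))))
Mul(Function('v')(Function('l')(o)), s) = Mul(Add(Rational(-3, 8), Mul(Rational(-1, 8), Pow(Rational(1, 5), 2))), 4) = Mul(Add(Rational(-3, 8), Mul(Rational(-1, 8), Rational(1, 25))), 4) = Mul(Add(Rational(-3, 8), Rational(-1, 200)), 4) = Mul(Rational(-19, 50), 4) = Rational(-38, 25)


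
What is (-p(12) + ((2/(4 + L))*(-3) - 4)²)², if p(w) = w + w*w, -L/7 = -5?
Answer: 549808704/28561 ≈ 19250.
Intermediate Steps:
L = 35 (L = -7*(-5) = 35)
p(w) = w + w²
(-p(12) + ((2/(4 + L))*(-3) - 4)²)² = (-12*(1 + 12) + ((2/(4 + 35))*(-3) - 4)²)² = (-12*13 + ((2/39)*(-3) - 4)²)² = (-1*156 + ((2*(1/39))*(-3) - 4)²)² = (-156 + ((2/39)*(-3) - 4)²)² = (-156 + (-2/13 - 4)²)² = (-156 + (-54/13)²)² = (-156 + 2916/169)² = (-23448/169)² = 549808704/28561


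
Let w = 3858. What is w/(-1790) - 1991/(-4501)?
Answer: -6900484/4028395 ≈ -1.7130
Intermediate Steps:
w/(-1790) - 1991/(-4501) = 3858/(-1790) - 1991/(-4501) = 3858*(-1/1790) - 1991*(-1/4501) = -1929/895 + 1991/4501 = -6900484/4028395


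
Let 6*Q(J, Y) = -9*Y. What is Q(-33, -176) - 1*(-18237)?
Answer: 18501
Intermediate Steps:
Q(J, Y) = -3*Y/2 (Q(J, Y) = (-9*Y)/6 = -3*Y/2)
Q(-33, -176) - 1*(-18237) = -3/2*(-176) - 1*(-18237) = 264 + 18237 = 18501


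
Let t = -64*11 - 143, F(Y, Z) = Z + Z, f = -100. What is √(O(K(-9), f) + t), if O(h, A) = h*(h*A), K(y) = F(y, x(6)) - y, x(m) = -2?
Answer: I*√3347 ≈ 57.853*I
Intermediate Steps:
F(Y, Z) = 2*Z
K(y) = -4 - y (K(y) = 2*(-2) - y = -4 - y)
t = -847 (t = -704 - 143 = -847)
O(h, A) = A*h² (O(h, A) = h*(A*h) = A*h²)
√(O(K(-9), f) + t) = √(-100*(-4 - 1*(-9))² - 847) = √(-100*(-4 + 9)² - 847) = √(-100*5² - 847) = √(-100*25 - 847) = √(-2500 - 847) = √(-3347) = I*√3347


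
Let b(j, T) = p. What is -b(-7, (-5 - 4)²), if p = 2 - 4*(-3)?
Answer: -14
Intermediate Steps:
p = 14 (p = 2 + 12 = 14)
b(j, T) = 14
-b(-7, (-5 - 4)²) = -1*14 = -14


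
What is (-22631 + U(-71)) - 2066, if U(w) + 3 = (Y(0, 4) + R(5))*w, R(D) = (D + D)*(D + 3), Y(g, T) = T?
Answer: -30664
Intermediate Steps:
R(D) = 2*D*(3 + D) (R(D) = (2*D)*(3 + D) = 2*D*(3 + D))
U(w) = -3 + 84*w (U(w) = -3 + (4 + 2*5*(3 + 5))*w = -3 + (4 + 2*5*8)*w = -3 + (4 + 80)*w = -3 + 84*w)
(-22631 + U(-71)) - 2066 = (-22631 + (-3 + 84*(-71))) - 2066 = (-22631 + (-3 - 5964)) - 2066 = (-22631 - 5967) - 2066 = -28598 - 2066 = -30664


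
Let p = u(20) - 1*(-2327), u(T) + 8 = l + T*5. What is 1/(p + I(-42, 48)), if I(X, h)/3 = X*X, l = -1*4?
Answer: 1/7707 ≈ 0.00012975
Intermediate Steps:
l = -4
u(T) = -12 + 5*T (u(T) = -8 + (-4 + T*5) = -8 + (-4 + 5*T) = -12 + 5*T)
p = 2415 (p = (-12 + 5*20) - 1*(-2327) = (-12 + 100) + 2327 = 88 + 2327 = 2415)
I(X, h) = 3*X² (I(X, h) = 3*(X*X) = 3*X²)
1/(p + I(-42, 48)) = 1/(2415 + 3*(-42)²) = 1/(2415 + 3*1764) = 1/(2415 + 5292) = 1/7707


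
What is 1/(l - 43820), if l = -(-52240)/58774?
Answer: -29387/1287712220 ≈ -2.2821e-5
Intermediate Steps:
l = 26120/29387 (l = -(-52240)/58774 = -1*(-26120/29387) = 26120/29387 ≈ 0.88883)
1/(l - 43820) = 1/(26120/29387 - 43820) = 1/(-1287712220/29387) = -29387/1287712220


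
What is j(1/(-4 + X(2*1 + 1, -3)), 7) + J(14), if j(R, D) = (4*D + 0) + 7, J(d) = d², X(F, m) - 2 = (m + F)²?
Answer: 231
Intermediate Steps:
X(F, m) = 2 + (F + m)² (X(F, m) = 2 + (m + F)² = 2 + (F + m)²)
j(R, D) = 7 + 4*D (j(R, D) = 4*D + 7 = 7 + 4*D)
j(1/(-4 + X(2*1 + 1, -3)), 7) + J(14) = (7 + 4*7) + 14² = (7 + 28) + 196 = 35 + 196 = 231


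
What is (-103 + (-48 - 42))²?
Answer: 37249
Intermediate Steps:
(-103 + (-48 - 42))² = (-103 - 90)² = (-193)² = 37249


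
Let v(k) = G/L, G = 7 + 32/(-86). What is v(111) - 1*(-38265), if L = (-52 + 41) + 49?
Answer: 3290805/86 ≈ 38265.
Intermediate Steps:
L = 38 (L = -11 + 49 = 38)
G = 285/43 (G = 7 + 32*(-1/86) = 7 - 16/43 = 285/43 ≈ 6.6279)
v(k) = 15/86 (v(k) = (285/43)/38 = (285/43)*(1/38) = 15/86)
v(111) - 1*(-38265) = 15/86 - 1*(-38265) = 15/86 + 38265 = 3290805/86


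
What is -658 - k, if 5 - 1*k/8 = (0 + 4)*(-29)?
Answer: -1626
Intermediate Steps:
k = 968 (k = 40 - 8*(0 + 4)*(-29) = 40 - 32*(-29) = 40 - 8*(-116) = 40 + 928 = 968)
-658 - k = -658 - 1*968 = -658 - 968 = -1626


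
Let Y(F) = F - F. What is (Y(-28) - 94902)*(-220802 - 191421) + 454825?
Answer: 39121241971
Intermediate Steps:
Y(F) = 0
(Y(-28) - 94902)*(-220802 - 191421) + 454825 = (0 - 94902)*(-220802 - 191421) + 454825 = -94902*(-412223) + 454825 = 39120787146 + 454825 = 39121241971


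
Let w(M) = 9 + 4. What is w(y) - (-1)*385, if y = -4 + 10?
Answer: 398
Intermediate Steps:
y = 6
w(M) = 13
w(y) - (-1)*385 = 13 - (-1)*385 = 13 - 1*(-385) = 13 + 385 = 398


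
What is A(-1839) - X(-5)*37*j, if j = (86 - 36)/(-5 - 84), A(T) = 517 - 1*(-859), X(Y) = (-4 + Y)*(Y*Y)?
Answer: -293786/89 ≈ -3301.0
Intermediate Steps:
X(Y) = Y²*(-4 + Y) (X(Y) = (-4 + Y)*Y² = Y²*(-4 + Y))
A(T) = 1376 (A(T) = 517 + 859 = 1376)
j = -50/89 (j = 50/(-89) = 50*(-1/89) = -50/89 ≈ -0.56180)
A(-1839) - X(-5)*37*j = 1376 - ((-5)²*(-4 - 5))*37*(-50)/89 = 1376 - (25*(-9))*37*(-50)/89 = 1376 - (-225*37)*(-50)/89 = 1376 - (-8325)*(-50)/89 = 1376 - 1*416250/89 = 1376 - 416250/89 = -293786/89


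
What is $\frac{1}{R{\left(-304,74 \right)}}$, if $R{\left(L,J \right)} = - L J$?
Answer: $\frac{1}{22496} \approx 4.4452 \cdot 10^{-5}$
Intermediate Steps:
$R{\left(L,J \right)} = - J L$
$\frac{1}{R{\left(-304,74 \right)}} = \frac{1}{\left(-1\right) 74 \left(-304\right)} = \frac{1}{22496}$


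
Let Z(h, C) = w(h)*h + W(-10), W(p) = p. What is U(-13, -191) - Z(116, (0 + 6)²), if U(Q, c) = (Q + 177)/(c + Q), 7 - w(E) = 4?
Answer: -17279/51 ≈ -338.80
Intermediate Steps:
w(E) = 3 (w(E) = 7 - 1*4 = 7 - 4 = 3)
U(Q, c) = (177 + Q)/(Q + c)
Z(h, C) = -10 + 3*h (Z(h, C) = 3*h - 10 = -10 + 3*h)
U(-13, -191) - Z(116, (0 + 6)²) = (177 - 13)/(-13 - 191) - (-10 + 3*116) = 164/(-204) - (-10 + 348) = -1/204*164 - 1*338 = -41/51 - 338 = -17279/51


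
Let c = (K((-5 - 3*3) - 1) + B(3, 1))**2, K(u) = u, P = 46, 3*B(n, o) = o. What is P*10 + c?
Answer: 6076/9 ≈ 675.11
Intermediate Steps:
B(n, o) = o/3
c = 1936/9 (c = (((-5 - 3*3) - 1) + (1/3)*1)**2 = (((-5 - 9) - 1) + 1/3)**2 = ((-14 - 1) + 1/3)**2 = (-15 + 1/3)**2 = (-44/3)**2 = 1936/9 ≈ 215.11)
P*10 + c = 46*10 + 1936/9 = 460 + 1936/9 = 6076/9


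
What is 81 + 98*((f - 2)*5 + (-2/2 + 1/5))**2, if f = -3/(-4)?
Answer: 990369/200 ≈ 4951.8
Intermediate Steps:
f = 3/4 (f = -3*(-1/4) = 3/4 ≈ 0.75000)
81 + 98*((f - 2)*5 + (-2/2 + 1/5))**2 = 81 + 98*((3/4 - 2)*5 + (-2/2 + 1/5))**2 = 81 + 98*(-5/4*5 + (-2*1/2 + 1*(1/5)))**2 = 81 + 98*(-25/4 + (-1 + 1/5))**2 = 81 + 98*(-25/4 - 4/5)**2 = 81 + 98*(-141/20)**2 = 81 + 98*(19881/400) = 81 + 974169/200 = 990369/200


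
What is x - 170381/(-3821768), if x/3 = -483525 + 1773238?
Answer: 14786951788133/3821768 ≈ 3.8691e+6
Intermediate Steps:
x = 3869139 (x = 3*(-483525 + 1773238) = 3*1289713 = 3869139)
x - 170381/(-3821768) = 3869139 - 170381/(-3821768) = 3869139 - 170381*(-1/3821768) = 3869139 + 170381/3821768 = 14786951788133/3821768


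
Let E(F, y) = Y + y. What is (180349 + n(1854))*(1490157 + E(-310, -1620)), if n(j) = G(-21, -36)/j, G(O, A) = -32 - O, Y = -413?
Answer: 248789804796170/927 ≈ 2.6838e+11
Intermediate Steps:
E(F, y) = -413 + y
n(j) = -11/j (n(j) = (-32 - 1*(-21))/j = (-32 + 21)/j = -11/j)
(180349 + n(1854))*(1490157 + E(-310, -1620)) = (180349 - 11/1854)*(1490157 + (-413 - 1620)) = (180349 - 11*1/1854)*(1490157 - 2033) = (180349 - 11/1854)*1488124 = (334367035/1854)*1488124 = 248789804796170/927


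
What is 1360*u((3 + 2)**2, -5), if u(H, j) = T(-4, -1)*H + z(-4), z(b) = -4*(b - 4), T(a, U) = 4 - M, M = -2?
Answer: 247520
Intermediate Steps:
T(a, U) = 6 (T(a, U) = 4 - 1*(-2) = 4 + 2 = 6)
z(b) = 16 - 4*b (z(b) = -4*(-4 + b) = 16 - 4*b)
u(H, j) = 32 + 6*H (u(H, j) = 6*H + (16 - 4*(-4)) = 6*H + (16 + 16) = 6*H + 32 = 32 + 6*H)
1360*u((3 + 2)**2, -5) = 1360*(32 + 6*(3 + 2)**2) = 1360*(32 + 6*5**2) = 1360*(32 + 6*25) = 1360*(32 + 150) = 1360*182 = 247520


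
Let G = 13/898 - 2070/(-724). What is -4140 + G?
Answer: -336220126/81269 ≈ -4137.1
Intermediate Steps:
G = 233534/81269 (G = 13*(1/898) - 2070*(-1/724) = 13/898 + 1035/362 = 233534/81269 ≈ 2.8736)
-4140 + G = -4140 + 233534/81269 = -336220126/81269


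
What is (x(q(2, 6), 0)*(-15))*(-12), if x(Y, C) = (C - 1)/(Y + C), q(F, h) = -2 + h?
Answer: -45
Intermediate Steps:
x(Y, C) = (-1 + C)/(C + Y)
(x(q(2, 6), 0)*(-15))*(-12) = (((-1 + 0)/(0 + (-2 + 6)))*(-15))*(-12) = ((-1/(0 + 4))*(-15))*(-12) = ((-1/4)*(-15))*(-12) = (((1/4)*(-1))*(-15))*(-12) = -1/4*(-15)*(-12) = (15/4)*(-12) = -45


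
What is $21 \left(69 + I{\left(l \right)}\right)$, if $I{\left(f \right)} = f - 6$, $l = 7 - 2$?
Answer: $1428$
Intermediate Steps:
$l = 5$ ($l = 7 - 2 = 5$)
$I{\left(f \right)} = -6 + f$ ($I{\left(f \right)} = f - 6 = -6 + f$)
$21 \left(69 + I{\left(l \right)}\right) = 21 \left(69 + \left(-6 + 5\right)\right) = 21 \left(69 - 1\right) = 21 \cdot 68 = 1428$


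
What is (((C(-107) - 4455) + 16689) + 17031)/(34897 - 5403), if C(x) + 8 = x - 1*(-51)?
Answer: 29201/29494 ≈ 0.99007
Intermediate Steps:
C(x) = 43 + x (C(x) = -8 + (x - 1*(-51)) = -8 + (x + 51) = -8 + (51 + x) = 43 + x)
(((C(-107) - 4455) + 16689) + 17031)/(34897 - 5403) = ((((43 - 107) - 4455) + 16689) + 17031)/(34897 - 5403) = (((-64 - 4455) + 16689) + 17031)/29494 = ((-4519 + 16689) + 17031)*(1/29494) = (12170 + 17031)*(1/29494) = 29201*(1/29494) = 29201/29494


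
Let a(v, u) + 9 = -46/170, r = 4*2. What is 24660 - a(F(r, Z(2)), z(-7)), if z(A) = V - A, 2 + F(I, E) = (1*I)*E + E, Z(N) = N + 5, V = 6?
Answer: 2096888/85 ≈ 24669.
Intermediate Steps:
r = 8
Z(N) = 5 + N
F(I, E) = -2 + E + E*I (F(I, E) = -2 + ((1*I)*E + E) = -2 + (I*E + E) = -2 + (E*I + E) = -2 + (E + E*I) = -2 + E + E*I)
z(A) = 6 - A
a(v, u) = -788/85 (a(v, u) = -9 - 46/170 = -9 - 46*1/170 = -9 - 23/85 = -788/85)
24660 - a(F(r, Z(2)), z(-7)) = 24660 - 1*(-788/85) = 24660 + 788/85 = 2096888/85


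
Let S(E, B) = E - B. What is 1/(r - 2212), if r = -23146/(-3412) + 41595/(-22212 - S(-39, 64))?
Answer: -37717954/83247207861 ≈ -0.00045308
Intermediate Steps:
r = 184906387/37717954 (r = -23146/(-3412) + 41595/(-22212 - (-39 - 1*64)) = -23146*(-1/3412) + 41595/(-22212 - (-39 - 64)) = 11573/1706 + 41595/(-22212 - 1*(-103)) = 11573/1706 + 41595/(-22212 + 103) = 11573/1706 + 41595/(-22109) = 11573/1706 + 41595*(-1/22109) = 11573/1706 - 41595/22109 = 184906387/37717954 ≈ 4.9023)
1/(r - 2212) = 1/(184906387/37717954 - 2212) = 1/(-83247207861/37717954) = -37717954/83247207861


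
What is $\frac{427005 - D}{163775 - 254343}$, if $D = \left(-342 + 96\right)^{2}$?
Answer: $- \frac{366489}{90568} \approx -4.0466$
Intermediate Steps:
$D = 60516$ ($D = \left(-246\right)^{2} = 60516$)
$\frac{427005 - D}{163775 - 254343} = \frac{427005 - 60516}{163775 - 254343} = \frac{427005 - 60516}{-90568} = 366489 \left(- \frac{1}{90568}\right) = - \frac{366489}{90568}$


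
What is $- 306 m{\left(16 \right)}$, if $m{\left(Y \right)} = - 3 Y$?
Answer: $14688$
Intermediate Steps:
$- 306 m{\left(16 \right)} = - 306 \left(\left(-3\right) 16\right) = \left(-306\right) \left(-48\right) = 14688$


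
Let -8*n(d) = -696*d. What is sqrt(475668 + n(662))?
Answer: sqrt(533262) ≈ 730.25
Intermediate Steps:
n(d) = 87*d (n(d) = -(-87)*d = 87*d)
sqrt(475668 + n(662)) = sqrt(475668 + 87*662) = sqrt(475668 + 57594) = sqrt(533262)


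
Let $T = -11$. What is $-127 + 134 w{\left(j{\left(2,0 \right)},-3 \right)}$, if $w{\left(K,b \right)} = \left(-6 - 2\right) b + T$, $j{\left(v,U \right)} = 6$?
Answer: $1615$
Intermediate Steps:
$w{\left(K,b \right)} = -11 - 8 b$ ($w{\left(K,b \right)} = \left(-6 - 2\right) b - 11 = - 8 b - 11 = -11 - 8 b$)
$-127 + 134 w{\left(j{\left(2,0 \right)},-3 \right)} = -127 + 134 \left(-11 - -24\right) = -127 + 134 \left(-11 + 24\right) = -127 + 134 \cdot 13 = -127 + 1742 = 1615$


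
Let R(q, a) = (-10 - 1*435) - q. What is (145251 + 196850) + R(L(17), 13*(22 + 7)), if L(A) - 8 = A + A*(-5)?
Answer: 341716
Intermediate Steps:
L(A) = 8 - 4*A (L(A) = 8 + (A + A*(-5)) = 8 + (A - 5*A) = 8 - 4*A)
R(q, a) = -445 - q (R(q, a) = (-10 - 435) - q = -445 - q)
(145251 + 196850) + R(L(17), 13*(22 + 7)) = (145251 + 196850) + (-445 - (8 - 4*17)) = 342101 + (-445 - (8 - 68)) = 342101 + (-445 - 1*(-60)) = 342101 + (-445 + 60) = 342101 - 385 = 341716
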